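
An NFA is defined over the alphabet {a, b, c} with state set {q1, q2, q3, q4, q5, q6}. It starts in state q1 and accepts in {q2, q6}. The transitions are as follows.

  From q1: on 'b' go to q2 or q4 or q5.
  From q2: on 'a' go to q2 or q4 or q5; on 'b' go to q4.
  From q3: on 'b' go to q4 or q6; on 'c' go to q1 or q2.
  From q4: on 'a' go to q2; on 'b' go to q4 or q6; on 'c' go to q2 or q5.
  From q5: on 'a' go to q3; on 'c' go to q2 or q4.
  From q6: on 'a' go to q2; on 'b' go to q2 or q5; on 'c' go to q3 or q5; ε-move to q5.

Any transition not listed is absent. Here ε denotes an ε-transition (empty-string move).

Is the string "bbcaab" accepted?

Start in {q1}.
Read 'b': q1→{q2, q4, q5}; now {q2, q4, q5}.
Read 'b': q2→{q4}, q4→{q4, q6}, q5→∅; union {q4, q6}; ε-closure = {q4, q5, q6}.
Read 'c': q4→{q2, q5}, q5→{q2, q4}, q6→{q3, q5}; now {q2, q3, q4, q5}.
Read 'a': q2→{q2, q4, q5}, q3→∅, q4→{q2}, q5→{q3}; now {q2, q3, q4, q5}.
Read 'a': q2→{q2, q4, q5}, q3→∅, q4→{q2}, q5→{q3}; now {q2, q3, q4, q5}.
Read 'b': q2→{q4}, q3→{q4, q6}, q4→{q4, q6}, q5→∅; union {q4, q6}; ε-closure = {q4, q5, q6}.
The final set {q4, q5, q6} contains the accepting state q6.

Yes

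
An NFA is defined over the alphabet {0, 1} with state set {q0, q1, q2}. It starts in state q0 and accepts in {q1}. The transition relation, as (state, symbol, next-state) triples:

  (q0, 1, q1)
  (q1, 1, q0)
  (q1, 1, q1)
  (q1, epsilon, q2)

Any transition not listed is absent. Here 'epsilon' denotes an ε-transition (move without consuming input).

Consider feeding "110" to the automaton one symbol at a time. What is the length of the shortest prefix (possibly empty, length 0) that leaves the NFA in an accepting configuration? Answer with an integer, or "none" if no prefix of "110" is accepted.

Start in {q0}.
Read '1': {q0} → {q1, q2}.
None of the earlier sets intersect F, but {q1, q2} does.

1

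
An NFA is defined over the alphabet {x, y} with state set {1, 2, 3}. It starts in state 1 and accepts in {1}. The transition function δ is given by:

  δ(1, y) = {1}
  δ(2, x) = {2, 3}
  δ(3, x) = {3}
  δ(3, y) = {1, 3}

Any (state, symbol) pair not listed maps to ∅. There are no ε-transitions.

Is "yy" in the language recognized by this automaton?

Start in {1}.
Read 'y': {1} → {1}.
Read 'y': {1} → {1}.
The final set {1} contains the accepting state 1.

Yes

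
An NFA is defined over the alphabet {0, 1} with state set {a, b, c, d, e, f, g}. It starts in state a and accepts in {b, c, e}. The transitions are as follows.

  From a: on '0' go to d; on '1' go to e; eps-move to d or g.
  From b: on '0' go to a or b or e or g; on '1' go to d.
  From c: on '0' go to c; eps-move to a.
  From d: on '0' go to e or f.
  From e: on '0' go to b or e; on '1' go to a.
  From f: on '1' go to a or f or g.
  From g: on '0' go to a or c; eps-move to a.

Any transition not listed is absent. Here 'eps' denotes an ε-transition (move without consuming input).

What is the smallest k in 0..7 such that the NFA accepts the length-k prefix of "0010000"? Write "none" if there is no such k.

Start: ε-closure({a}) = {a, d, g}.
Read '0': a→{d}, d→{e, f}, g→{a, c}; union {a, c, d, e, f}; ε-closure = {a, c, d, e, f, g}.
None of the earlier sets intersect F, but {a, c, d, e, f, g} does.

1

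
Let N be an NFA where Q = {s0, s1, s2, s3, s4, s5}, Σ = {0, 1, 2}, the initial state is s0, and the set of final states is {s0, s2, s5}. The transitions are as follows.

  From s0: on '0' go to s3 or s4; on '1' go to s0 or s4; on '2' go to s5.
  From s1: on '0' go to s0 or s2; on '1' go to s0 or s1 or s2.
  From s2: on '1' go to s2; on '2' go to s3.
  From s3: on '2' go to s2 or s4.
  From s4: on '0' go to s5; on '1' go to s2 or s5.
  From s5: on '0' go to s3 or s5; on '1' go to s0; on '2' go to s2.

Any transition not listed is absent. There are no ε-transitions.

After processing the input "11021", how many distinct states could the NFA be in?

2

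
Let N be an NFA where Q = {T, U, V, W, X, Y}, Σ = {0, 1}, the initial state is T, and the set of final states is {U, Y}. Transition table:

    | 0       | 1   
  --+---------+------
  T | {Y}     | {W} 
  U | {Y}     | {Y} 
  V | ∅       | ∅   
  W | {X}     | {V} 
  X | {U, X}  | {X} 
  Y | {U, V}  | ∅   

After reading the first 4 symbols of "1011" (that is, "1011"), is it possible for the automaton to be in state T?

Start in {T}.
Read '1': {T} → {W}.
Read '0': {W} → {X}.
Read '1': {X} → {X}.
Read '1': {X} → {X}.
State T is not in {X}.

No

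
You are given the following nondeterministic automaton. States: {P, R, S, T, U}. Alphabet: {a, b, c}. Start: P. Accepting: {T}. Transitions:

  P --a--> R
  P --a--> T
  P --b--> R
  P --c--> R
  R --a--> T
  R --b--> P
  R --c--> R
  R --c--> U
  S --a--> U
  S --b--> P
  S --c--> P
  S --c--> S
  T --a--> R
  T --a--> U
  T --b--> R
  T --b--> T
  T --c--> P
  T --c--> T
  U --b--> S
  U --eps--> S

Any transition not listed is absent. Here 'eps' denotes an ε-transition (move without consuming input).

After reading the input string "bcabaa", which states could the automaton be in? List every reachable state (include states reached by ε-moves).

{R, S, T, U}

Start in {P}.
Read 'b': {P} → {R}.
Read 'c': {R} → {R, S, U}.
Read 'a': {R, S, U} → {S, T, U}.
Read 'b': {S, T, U} → {P, R, S, T}.
Read 'a': {P, R, S, T} → {R, S, T, U}.
Read 'a': {R, S, T, U} → {R, S, T, U}.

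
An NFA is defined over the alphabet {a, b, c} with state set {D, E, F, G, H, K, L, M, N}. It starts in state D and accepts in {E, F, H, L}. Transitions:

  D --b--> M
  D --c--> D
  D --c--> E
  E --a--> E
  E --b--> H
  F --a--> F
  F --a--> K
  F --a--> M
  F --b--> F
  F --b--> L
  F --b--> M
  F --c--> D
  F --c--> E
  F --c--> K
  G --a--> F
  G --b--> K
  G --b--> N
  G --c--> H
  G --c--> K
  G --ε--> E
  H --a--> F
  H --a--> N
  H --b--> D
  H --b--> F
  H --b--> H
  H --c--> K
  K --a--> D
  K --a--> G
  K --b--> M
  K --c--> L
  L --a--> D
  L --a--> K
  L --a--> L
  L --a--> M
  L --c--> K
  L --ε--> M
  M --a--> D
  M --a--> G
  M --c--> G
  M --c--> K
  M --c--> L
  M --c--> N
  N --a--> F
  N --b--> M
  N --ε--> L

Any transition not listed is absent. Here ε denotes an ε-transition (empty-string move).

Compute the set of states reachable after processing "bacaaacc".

{D, E, G, H, K, L, M, N}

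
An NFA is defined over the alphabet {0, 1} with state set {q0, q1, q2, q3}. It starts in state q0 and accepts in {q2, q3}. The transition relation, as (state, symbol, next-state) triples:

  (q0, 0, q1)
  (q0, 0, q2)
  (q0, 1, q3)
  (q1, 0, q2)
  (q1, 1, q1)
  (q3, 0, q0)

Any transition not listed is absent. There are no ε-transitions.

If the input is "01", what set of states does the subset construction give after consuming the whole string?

Start in {q0}.
Read '0': q0→{q1, q2}; now {q1, q2}.
Read '1': q1→{q1}, q2→∅; now {q1}.

{q1}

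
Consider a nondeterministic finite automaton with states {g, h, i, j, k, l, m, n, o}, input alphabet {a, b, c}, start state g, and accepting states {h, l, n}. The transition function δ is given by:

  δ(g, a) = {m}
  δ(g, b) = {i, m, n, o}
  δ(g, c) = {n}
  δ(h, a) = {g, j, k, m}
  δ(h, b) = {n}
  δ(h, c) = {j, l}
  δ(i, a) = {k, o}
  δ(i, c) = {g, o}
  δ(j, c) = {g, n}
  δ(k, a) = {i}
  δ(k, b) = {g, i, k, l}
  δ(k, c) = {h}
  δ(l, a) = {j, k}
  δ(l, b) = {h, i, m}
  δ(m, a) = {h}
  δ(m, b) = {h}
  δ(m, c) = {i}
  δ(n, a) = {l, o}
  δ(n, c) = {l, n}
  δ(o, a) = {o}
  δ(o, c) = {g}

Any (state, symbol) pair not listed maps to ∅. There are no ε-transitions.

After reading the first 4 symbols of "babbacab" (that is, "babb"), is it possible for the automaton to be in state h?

Yes

Start in {g}.
Read 'b': g→{i, m, n, o}; now {i, m, n, o}.
Read 'a': i→{k, o}, m→{h}, n→{l, o}, o→{o}; now {h, k, l, o}.
Read 'b': h→{n}, k→{g, i, k, l}, l→{h, i, m}, o→∅; now {g, h, i, k, l, m, n}.
Read 'b': g→{i, m, n, o}, h→{n}, i→∅, k→{g, i, k, l}, l→{h, i, m}, m→{h}, n→∅; now {g, h, i, k, l, m, n, o}.
State h is in {g, h, i, k, l, m, n, o}.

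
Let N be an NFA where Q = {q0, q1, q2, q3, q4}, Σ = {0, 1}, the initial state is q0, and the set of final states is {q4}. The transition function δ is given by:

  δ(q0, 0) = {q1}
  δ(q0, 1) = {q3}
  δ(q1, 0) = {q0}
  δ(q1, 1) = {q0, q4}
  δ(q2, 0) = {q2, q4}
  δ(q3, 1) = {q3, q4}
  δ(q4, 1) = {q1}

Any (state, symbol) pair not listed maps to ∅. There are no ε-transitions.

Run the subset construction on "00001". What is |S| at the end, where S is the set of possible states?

Start in {q0}.
Read '0': {q0} → {q1}.
Read '0': {q1} → {q0}.
Read '0': {q0} → {q1}.
Read '0': {q1} → {q0}.
Read '1': {q0} → {q3}.
That set has 1 state.

1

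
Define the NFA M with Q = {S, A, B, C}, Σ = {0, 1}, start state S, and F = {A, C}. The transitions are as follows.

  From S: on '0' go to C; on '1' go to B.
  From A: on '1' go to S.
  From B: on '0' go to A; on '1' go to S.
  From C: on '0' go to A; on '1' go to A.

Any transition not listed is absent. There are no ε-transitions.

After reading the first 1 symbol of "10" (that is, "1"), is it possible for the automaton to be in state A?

No

Start in {S}.
Read '1': S→{B}; now {B}.
State A is not in {B}.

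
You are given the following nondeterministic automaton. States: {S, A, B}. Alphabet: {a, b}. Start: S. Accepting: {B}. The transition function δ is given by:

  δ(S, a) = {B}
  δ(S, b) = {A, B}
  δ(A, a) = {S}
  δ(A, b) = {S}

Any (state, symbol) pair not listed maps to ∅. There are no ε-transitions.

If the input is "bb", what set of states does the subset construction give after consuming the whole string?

Start in {S}.
Read 'b': S→{A, B}; now {A, B}.
Read 'b': A→{S}, B→∅; now {S}.

{S}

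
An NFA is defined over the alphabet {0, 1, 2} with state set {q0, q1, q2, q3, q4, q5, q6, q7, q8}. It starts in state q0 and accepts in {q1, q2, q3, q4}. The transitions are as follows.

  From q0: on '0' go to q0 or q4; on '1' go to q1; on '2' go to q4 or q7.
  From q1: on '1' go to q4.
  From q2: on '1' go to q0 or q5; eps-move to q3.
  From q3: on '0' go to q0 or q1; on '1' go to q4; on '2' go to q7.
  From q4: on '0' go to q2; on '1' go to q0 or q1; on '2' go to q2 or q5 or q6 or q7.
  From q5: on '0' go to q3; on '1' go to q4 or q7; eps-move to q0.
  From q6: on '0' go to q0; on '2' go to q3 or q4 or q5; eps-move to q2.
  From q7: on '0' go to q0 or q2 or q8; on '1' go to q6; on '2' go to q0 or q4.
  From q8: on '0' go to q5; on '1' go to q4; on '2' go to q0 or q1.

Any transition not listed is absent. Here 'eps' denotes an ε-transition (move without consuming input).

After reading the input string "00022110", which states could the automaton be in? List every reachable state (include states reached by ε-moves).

Start in {q0}.
Read '0': {q0} → {q0, q4}.
Read '0': {q0, q4} → {q0, q2, q3, q4}.
Read '0': {q0, q2, q3, q4} → {q0, q1, q2, q3, q4}.
Read '2': {q0, q1, q2, q3, q4} → {q0, q2, q3, q4, q5, q6, q7}.
Read '2': {q0, q2, q3, q4, q5, q6, q7} → {q0, q2, q3, q4, q5, q6, q7}.
Read '1': {q0, q2, q3, q4, q5, q6, q7} → {q0, q1, q2, q3, q4, q5, q6, q7}.
Read '1': {q0, q1, q2, q3, q4, q5, q6, q7} → {q0, q1, q2, q3, q4, q5, q6, q7}.
Read '0': {q0, q1, q2, q3, q4, q5, q6, q7} → {q0, q1, q2, q3, q4, q8}.

{q0, q1, q2, q3, q4, q8}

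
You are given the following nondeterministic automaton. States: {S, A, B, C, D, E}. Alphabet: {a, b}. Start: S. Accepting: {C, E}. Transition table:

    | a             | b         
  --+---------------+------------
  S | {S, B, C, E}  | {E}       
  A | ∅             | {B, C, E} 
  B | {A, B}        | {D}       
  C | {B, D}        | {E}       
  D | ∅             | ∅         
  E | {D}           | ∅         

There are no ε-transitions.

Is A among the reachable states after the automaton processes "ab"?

No

Start in {S}.
Read 'a': S→{S, B, C, E}; now {S, B, C, E}.
Read 'b': S→{E}, B→{D}, C→{E}, E→∅; now {D, E}.
State A is not in {D, E}.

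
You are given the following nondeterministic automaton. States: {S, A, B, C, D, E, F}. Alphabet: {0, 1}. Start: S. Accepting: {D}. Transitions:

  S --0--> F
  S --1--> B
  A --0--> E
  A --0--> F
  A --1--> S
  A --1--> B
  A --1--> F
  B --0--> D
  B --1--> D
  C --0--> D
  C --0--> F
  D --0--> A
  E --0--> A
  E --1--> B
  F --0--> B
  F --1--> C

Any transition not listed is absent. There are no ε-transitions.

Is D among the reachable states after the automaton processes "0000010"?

Start in {S}.
Read '0': {S} → {F}.
Read '0': {F} → {B}.
Read '0': {B} → {D}.
Read '0': {D} → {A}.
Read '0': {A} → {E, F}.
Read '1': {E, F} → {B, C}.
Read '0': {B, C} → {D, F}.
State D is in {D, F}.

Yes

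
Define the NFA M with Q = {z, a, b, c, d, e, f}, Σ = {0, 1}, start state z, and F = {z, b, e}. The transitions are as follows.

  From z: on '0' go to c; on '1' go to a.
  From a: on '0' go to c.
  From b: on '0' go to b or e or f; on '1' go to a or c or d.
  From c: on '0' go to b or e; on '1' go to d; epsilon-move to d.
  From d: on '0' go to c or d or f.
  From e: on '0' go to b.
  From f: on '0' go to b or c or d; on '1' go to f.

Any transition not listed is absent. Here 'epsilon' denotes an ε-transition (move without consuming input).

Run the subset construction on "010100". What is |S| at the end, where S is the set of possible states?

Start in {z}.
Read '0': z→{c}; union {c}; ε-closure = {c, d}.
Read '1': c→{d}, d→∅; now {d}.
Read '0': d→{c, d, f}; now {c, d, f}.
Read '1': c→{d}, d→∅, f→{f}; now {d, f}.
Read '0': d→{c, d, f}, f→{b, c, d}; now {b, c, d, f}.
Read '0': b→{b, e, f}, c→{b, e}, d→{c, d, f}, f→{b, c, d}; now {b, c, d, e, f}.
That set has 5 states.

5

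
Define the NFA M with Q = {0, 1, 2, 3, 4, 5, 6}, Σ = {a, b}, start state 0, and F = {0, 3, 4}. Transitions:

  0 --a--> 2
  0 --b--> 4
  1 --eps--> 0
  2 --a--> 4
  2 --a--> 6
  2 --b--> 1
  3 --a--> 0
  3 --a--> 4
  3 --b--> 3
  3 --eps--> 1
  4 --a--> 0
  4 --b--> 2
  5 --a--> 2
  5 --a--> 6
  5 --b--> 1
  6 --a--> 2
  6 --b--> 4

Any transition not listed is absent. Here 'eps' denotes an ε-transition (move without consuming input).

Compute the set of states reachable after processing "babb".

{2}

Start in {0}.
Read 'b': 0→{4}; now {4}.
Read 'a': 4→{0}; now {0}.
Read 'b': 0→{4}; now {4}.
Read 'b': 4→{2}; now {2}.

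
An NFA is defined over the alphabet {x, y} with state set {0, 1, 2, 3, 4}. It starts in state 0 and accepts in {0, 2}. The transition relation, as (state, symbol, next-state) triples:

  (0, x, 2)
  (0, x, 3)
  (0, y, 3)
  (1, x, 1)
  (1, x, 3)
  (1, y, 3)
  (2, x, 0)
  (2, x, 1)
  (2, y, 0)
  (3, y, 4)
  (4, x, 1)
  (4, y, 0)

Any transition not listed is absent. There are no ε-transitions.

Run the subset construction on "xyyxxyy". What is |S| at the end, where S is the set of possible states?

1

Start in {0}.
Read 'x': 0→{2, 3}; now {2, 3}.
Read 'y': 2→{0}, 3→{4}; now {0, 4}.
Read 'y': 0→{3}, 4→{0}; now {0, 3}.
Read 'x': 0→{2, 3}, 3→∅; now {2, 3}.
Read 'x': 2→{0, 1}, 3→∅; now {0, 1}.
Read 'y': 0→{3}, 1→{3}; now {3}.
Read 'y': 3→{4}; now {4}.
That set has 1 state.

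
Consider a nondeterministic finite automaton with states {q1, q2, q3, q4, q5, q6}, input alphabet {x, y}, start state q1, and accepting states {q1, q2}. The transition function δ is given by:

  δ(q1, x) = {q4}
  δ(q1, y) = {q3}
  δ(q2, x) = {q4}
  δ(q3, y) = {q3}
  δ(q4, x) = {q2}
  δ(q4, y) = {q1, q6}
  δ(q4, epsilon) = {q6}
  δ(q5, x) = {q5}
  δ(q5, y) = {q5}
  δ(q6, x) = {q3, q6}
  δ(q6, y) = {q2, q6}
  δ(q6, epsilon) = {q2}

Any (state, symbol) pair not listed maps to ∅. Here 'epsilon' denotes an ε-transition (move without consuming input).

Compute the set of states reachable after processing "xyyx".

Start in {q1}.
Read 'x': q1→{q4}; union {q4}; ε-closure = {q2, q4, q6}.
Read 'y': q2→∅, q4→{q1, q6}, q6→{q2, q6}; now {q1, q2, q6}.
Read 'y': q1→{q3}, q2→∅, q6→{q2, q6}; now {q2, q3, q6}.
Read 'x': q2→{q4}, q3→∅, q6→{q3, q6}; union {q3, q4, q6}; ε-closure = {q2, q3, q4, q6}.

{q2, q3, q4, q6}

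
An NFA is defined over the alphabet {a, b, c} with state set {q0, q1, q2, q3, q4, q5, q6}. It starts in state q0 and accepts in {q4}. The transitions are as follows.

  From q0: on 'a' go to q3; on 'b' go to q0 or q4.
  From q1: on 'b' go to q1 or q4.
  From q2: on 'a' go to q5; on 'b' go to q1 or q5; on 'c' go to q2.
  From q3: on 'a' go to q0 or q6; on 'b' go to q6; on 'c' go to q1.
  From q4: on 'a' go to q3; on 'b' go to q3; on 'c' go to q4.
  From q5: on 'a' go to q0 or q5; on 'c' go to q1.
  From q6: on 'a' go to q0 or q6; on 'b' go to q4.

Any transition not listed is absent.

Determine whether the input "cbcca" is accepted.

No

Start in {q0}.
Read 'c': {q0} → ∅.
The set is empty and remains empty for the remaining 4 symbols.
The final set ∅ contains no accepting state.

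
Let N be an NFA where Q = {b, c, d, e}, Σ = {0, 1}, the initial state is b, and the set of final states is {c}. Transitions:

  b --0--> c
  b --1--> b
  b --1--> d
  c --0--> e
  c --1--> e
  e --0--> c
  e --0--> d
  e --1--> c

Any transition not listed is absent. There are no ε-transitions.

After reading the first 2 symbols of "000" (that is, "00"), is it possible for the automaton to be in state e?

Yes

Start in {b}.
Read '0': b→{c}; now {c}.
Read '0': c→{e}; now {e}.
State e is in {e}.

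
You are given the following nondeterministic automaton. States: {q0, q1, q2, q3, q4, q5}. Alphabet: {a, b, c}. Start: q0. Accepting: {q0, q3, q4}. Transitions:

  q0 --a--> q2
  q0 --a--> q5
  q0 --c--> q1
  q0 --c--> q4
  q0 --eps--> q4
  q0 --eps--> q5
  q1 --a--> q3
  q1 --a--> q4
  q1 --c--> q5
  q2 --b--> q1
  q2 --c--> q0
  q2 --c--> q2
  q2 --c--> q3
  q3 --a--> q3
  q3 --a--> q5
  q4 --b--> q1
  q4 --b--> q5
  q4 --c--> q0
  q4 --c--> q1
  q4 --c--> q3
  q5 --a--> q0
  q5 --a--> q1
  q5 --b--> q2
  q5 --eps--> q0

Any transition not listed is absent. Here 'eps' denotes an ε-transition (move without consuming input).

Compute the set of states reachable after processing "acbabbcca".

Start: ε-closure({q0}) = {q0, q4, q5}.
Read 'a': q0→{q2, q5}, q4→∅, q5→{q0, q1}; union {q0, q1, q2, q5}; ε-closure = {q0, q1, q2, q4, q5}.
Read 'c': q0→{q1, q4}, q1→{q5}, q2→{q0, q2, q3}, q4→{q0, q1, q3}, q5→∅; now {q0, q1, q2, q3, q4, q5}.
Read 'b': q0→∅, q1→∅, q2→{q1}, q3→∅, q4→{q1, q5}, q5→{q2}; union {q1, q2, q5}; ε-closure = {q0, q1, q2, q4, q5}.
Read 'a': q0→{q2, q5}, q1→{q3, q4}, q2→∅, q4→∅, q5→{q0, q1}; now {q0, q1, q2, q3, q4, q5}.
Read 'b': q0→∅, q1→∅, q2→{q1}, q3→∅, q4→{q1, q5}, q5→{q2}; union {q1, q2, q5}; ε-closure = {q0, q1, q2, q4, q5}.
Read 'b': q0→∅, q1→∅, q2→{q1}, q4→{q1, q5}, q5→{q2}; union {q1, q2, q5}; ε-closure = {q0, q1, q2, q4, q5}.
Read 'c': q0→{q1, q4}, q1→{q5}, q2→{q0, q2, q3}, q4→{q0, q1, q3}, q5→∅; now {q0, q1, q2, q3, q4, q5}.
Read 'c': q0→{q1, q4}, q1→{q5}, q2→{q0, q2, q3}, q3→∅, q4→{q0, q1, q3}, q5→∅; now {q0, q1, q2, q3, q4, q5}.
Read 'a': q0→{q2, q5}, q1→{q3, q4}, q2→∅, q3→{q3, q5}, q4→∅, q5→{q0, q1}; now {q0, q1, q2, q3, q4, q5}.

{q0, q1, q2, q3, q4, q5}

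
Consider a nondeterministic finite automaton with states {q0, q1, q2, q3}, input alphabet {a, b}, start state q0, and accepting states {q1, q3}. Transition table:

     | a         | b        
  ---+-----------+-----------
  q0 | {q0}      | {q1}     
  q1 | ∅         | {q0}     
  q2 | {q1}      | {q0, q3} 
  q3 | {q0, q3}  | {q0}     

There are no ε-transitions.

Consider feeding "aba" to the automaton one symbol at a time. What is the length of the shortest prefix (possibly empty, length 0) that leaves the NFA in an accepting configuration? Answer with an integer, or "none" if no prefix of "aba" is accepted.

2

Start in {q0}.
Read 'a': q0→{q0}; now {q0}.
Read 'b': q0→{q1}; now {q1}.
None of the earlier sets intersect F, but {q1} does.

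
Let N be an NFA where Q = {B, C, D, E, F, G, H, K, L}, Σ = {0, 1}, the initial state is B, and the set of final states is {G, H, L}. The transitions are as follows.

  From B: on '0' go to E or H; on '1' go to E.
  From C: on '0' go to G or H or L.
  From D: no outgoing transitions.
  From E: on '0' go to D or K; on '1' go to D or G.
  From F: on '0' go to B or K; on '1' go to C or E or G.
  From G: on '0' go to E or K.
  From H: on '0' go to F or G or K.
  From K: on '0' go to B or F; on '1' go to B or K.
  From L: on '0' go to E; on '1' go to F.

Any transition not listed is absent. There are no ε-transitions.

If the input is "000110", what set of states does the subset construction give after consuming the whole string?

{B, D, E, F, H, K}

Start in {B}.
Read '0': B→{E, H}; now {E, H}.
Read '0': E→{D, K}, H→{F, G, K}; now {D, F, G, K}.
Read '0': D→∅, F→{B, K}, G→{E, K}, K→{B, F}; now {B, E, F, K}.
Read '1': B→{E}, E→{D, G}, F→{C, E, G}, K→{B, K}; now {B, C, D, E, G, K}.
Read '1': B→{E}, C→∅, D→∅, E→{D, G}, G→∅, K→{B, K}; now {B, D, E, G, K}.
Read '0': B→{E, H}, D→∅, E→{D, K}, G→{E, K}, K→{B, F}; now {B, D, E, F, H, K}.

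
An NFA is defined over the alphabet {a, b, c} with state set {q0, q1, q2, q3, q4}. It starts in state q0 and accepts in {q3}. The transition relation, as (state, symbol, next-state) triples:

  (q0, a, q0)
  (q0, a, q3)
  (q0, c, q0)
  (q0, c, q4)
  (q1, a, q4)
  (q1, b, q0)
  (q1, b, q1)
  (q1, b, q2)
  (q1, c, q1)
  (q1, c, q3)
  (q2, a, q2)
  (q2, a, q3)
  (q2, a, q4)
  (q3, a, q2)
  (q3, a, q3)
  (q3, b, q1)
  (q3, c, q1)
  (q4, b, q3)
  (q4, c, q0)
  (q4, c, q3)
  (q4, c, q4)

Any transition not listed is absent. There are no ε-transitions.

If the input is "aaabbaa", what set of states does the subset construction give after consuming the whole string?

{q0, q2, q3, q4}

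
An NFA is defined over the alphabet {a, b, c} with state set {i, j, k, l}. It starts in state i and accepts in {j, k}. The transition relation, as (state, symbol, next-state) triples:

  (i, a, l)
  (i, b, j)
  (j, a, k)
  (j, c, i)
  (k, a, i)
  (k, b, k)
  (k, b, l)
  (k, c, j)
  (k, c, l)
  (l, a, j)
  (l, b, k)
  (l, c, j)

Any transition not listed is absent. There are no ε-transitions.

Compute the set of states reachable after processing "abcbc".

Start in {i}.
Read 'a': {i} → {l}.
Read 'b': {l} → {k}.
Read 'c': {k} → {j, l}.
Read 'b': {j, l} → {k}.
Read 'c': {k} → {j, l}.

{j, l}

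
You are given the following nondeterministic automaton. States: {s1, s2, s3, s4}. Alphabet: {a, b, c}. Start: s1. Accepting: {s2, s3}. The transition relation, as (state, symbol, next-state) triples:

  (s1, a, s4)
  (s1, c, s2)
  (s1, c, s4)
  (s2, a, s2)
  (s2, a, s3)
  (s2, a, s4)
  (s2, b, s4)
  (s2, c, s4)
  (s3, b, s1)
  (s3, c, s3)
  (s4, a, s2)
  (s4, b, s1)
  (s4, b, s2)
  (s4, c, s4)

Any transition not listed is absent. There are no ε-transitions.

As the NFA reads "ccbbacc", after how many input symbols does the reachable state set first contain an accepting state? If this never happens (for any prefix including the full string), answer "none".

Start in {s1}.
Read 'c': {s1} → {s2, s4}.
None of the earlier sets intersect F, but {s2, s4} does.

1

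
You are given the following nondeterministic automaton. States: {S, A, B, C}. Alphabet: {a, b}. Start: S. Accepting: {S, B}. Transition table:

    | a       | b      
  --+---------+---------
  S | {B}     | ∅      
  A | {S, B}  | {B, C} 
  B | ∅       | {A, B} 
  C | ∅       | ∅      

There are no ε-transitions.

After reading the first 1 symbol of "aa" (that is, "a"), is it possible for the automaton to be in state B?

Start in {S}.
Read 'a': S→{B}; now {B}.
State B is in {B}.

Yes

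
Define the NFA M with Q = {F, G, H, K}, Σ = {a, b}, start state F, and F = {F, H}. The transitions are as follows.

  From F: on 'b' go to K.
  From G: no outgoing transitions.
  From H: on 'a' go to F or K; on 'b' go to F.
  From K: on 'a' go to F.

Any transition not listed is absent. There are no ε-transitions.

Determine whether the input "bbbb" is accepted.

No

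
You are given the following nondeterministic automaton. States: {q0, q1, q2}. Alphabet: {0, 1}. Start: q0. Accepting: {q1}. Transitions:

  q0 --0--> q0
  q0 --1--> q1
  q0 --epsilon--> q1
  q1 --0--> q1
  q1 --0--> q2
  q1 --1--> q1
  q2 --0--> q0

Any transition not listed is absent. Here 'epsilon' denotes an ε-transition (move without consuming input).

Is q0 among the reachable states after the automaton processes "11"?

No

Start: ε-closure({q0}) = {q0, q1}.
Read '1': q0→{q1}, q1→{q1}; now {q1}.
Read '1': q1→{q1}; now {q1}.
State q0 is not in {q1}.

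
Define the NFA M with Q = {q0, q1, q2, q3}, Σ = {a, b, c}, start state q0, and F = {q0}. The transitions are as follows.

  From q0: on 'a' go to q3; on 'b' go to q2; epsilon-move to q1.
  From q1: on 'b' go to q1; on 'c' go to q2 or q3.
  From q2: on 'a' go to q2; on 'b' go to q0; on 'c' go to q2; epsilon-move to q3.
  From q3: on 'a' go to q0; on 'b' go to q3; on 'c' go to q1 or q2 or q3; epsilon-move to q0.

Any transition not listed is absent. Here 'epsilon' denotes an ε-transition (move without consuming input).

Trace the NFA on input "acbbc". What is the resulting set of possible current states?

{q0, q1, q2, q3}

Start: ε-closure({q0}) = {q0, q1}.
Read 'a': q0→{q3}, q1→∅; union {q3}; ε-closure = {q0, q1, q3}.
Read 'c': q0→∅, q1→{q2, q3}, q3→{q1, q2, q3}; union {q1, q2, q3}; ε-closure = {q0, q1, q2, q3}.
Read 'b': q0→{q2}, q1→{q1}, q2→{q0}, q3→{q3}; now {q0, q1, q2, q3}.
Read 'b': q0→{q2}, q1→{q1}, q2→{q0}, q3→{q3}; now {q0, q1, q2, q3}.
Read 'c': q0→∅, q1→{q2, q3}, q2→{q2}, q3→{q1, q2, q3}; union {q1, q2, q3}; ε-closure = {q0, q1, q2, q3}.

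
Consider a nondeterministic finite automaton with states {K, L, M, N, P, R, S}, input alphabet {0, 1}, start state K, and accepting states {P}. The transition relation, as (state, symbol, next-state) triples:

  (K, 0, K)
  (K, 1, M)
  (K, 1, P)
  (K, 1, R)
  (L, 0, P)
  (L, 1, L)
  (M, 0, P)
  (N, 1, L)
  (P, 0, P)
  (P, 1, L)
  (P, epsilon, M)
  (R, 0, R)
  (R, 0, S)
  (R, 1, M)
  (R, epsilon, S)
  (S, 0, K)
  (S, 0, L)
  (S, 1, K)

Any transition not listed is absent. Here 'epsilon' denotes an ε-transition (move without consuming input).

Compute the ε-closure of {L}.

{L}

Begin with {L}.
No ε-moves leave this set, so the closure equals the set itself.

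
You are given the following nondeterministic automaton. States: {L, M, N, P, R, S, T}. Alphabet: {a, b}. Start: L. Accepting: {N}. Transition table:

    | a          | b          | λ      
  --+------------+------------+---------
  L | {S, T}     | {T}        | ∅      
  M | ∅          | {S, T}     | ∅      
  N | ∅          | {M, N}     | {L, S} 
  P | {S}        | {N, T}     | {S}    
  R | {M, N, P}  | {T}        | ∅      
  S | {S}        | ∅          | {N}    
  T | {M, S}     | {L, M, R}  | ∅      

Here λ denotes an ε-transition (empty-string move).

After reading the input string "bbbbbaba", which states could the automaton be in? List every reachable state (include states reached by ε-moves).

Start in {L}.
Read 'b': L→{T}; now {T}.
Read 'b': T→{L, M, R}; now {L, M, R}.
Read 'b': L→{T}, M→{S, T}, R→{T}; union {S, T}; ε-closure = {L, N, S, T}.
Read 'b': L→{T}, N→{M, N}, S→∅, T→{L, M, R}; union {L, M, N, R, T}; ε-closure = {L, M, N, R, S, T}.
Read 'b': L→{T}, M→{S, T}, N→{M, N}, R→{T}, S→∅, T→{L, M, R}; now {L, M, N, R, S, T}.
Read 'a': L→{S, T}, M→∅, N→∅, R→{M, N, P}, S→{S}, T→{M, S}; union {M, N, P, S, T}; ε-closure = {L, M, N, P, S, T}.
Read 'b': L→{T}, M→{S, T}, N→{M, N}, P→{N, T}, S→∅, T→{L, M, R}; now {L, M, N, R, S, T}.
Read 'a': L→{S, T}, M→∅, N→∅, R→{M, N, P}, S→{S}, T→{M, S}; union {M, N, P, S, T}; ε-closure = {L, M, N, P, S, T}.

{L, M, N, P, S, T}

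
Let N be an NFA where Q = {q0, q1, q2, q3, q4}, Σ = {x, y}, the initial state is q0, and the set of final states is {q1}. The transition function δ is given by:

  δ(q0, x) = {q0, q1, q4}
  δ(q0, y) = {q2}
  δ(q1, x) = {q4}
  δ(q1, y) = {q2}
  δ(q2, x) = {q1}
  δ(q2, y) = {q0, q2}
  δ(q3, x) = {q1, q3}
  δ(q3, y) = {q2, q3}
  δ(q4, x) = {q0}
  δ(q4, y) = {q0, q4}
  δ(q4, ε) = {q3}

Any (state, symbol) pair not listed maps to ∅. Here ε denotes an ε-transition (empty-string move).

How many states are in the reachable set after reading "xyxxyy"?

4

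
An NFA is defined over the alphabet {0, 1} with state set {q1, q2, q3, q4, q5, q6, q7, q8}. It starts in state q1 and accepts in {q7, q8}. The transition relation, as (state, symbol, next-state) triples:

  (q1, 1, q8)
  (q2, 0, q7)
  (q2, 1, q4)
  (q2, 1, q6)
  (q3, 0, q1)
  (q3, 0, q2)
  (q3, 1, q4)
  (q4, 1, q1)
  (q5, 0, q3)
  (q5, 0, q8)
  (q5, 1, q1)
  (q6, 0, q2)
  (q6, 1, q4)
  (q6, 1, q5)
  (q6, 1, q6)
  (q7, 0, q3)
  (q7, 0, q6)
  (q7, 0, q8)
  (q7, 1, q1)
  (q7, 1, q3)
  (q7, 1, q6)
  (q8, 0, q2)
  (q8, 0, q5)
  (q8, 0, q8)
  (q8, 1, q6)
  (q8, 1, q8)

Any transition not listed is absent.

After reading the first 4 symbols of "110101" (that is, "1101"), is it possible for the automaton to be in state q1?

Start in {q1}.
Read '1': {q1} → {q8}.
Read '1': {q8} → {q6, q8}.
Read '0': {q6, q8} → {q2, q5, q8}.
Read '1': {q2, q5, q8} → {q1, q4, q6, q8}.
State q1 is in {q1, q4, q6, q8}.

Yes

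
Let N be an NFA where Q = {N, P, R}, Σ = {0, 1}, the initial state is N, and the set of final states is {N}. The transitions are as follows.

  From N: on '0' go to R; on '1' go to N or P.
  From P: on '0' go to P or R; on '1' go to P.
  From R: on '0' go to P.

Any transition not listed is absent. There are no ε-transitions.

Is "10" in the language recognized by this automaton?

Start in {N}.
Read '1': {N} → {N, P}.
Read '0': {N, P} → {P, R}.
The final set {P, R} contains no accepting state.

No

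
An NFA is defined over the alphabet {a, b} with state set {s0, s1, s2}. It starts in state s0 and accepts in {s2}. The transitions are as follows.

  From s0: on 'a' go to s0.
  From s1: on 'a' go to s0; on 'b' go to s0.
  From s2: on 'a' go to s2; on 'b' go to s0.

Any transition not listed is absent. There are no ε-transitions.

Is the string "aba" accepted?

No

Start in {s0}.
Read 'a': s0→{s0}; now {s0}.
Read 'b': s0→∅; now ∅.
The set is empty and remains empty for the remaining 1 symbol.
The final set ∅ contains no accepting state.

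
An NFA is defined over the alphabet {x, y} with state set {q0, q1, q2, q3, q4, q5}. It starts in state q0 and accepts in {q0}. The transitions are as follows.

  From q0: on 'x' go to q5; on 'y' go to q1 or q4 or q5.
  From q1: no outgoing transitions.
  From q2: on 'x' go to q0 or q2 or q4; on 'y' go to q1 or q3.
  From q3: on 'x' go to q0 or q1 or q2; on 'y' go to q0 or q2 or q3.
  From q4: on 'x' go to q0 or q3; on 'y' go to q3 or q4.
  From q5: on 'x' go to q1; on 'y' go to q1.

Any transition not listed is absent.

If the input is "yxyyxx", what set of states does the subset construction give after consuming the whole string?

{q0, q1, q2, q3, q4, q5}

Start in {q0}.
Read 'y': {q0} → {q1, q4, q5}.
Read 'x': {q1, q4, q5} → {q0, q1, q3}.
Read 'y': {q0, q1, q3} → {q0, q1, q2, q3, q4, q5}.
Read 'y': {q0, q1, q2, q3, q4, q5} → {q0, q1, q2, q3, q4, q5}.
Read 'x': {q0, q1, q2, q3, q4, q5} → {q0, q1, q2, q3, q4, q5}.
Read 'x': {q0, q1, q2, q3, q4, q5} → {q0, q1, q2, q3, q4, q5}.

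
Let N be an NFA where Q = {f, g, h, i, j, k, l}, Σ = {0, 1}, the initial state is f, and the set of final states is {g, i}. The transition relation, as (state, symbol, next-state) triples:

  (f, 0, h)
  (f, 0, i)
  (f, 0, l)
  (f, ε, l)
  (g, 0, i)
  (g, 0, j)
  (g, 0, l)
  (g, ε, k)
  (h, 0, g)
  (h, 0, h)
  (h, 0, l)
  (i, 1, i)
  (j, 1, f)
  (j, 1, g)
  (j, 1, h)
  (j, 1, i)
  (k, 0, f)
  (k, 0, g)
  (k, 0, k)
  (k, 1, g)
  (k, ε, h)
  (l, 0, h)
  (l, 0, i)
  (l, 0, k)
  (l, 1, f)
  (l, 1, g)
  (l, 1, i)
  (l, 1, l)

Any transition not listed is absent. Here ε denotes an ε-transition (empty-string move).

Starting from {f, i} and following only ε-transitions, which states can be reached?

{f, i, l}

Begin with {f, i}.
ε-move f → l; add l.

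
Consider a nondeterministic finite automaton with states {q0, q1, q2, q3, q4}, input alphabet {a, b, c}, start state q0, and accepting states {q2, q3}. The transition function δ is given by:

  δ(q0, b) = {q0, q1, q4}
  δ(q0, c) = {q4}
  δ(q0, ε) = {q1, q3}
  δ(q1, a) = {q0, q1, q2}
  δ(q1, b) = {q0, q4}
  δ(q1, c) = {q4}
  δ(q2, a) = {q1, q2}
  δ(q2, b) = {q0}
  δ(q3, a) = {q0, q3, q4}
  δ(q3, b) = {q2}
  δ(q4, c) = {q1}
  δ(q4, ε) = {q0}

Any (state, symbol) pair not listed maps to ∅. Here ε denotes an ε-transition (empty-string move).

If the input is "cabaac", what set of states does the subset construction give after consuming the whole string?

{q0, q1, q3, q4}

Start: ε-closure({q0}) = {q0, q1, q3}.
Read 'c': q0→{q4}, q1→{q4}, q3→∅; union {q4}; ε-closure = {q0, q1, q3, q4}.
Read 'a': q0→∅, q1→{q0, q1, q2}, q3→{q0, q3, q4}, q4→∅; now {q0, q1, q2, q3, q4}.
Read 'b': q0→{q0, q1, q4}, q1→{q0, q4}, q2→{q0}, q3→{q2}, q4→∅; union {q0, q1, q2, q4}; ε-closure = {q0, q1, q2, q3, q4}.
Read 'a': q0→∅, q1→{q0, q1, q2}, q2→{q1, q2}, q3→{q0, q3, q4}, q4→∅; now {q0, q1, q2, q3, q4}.
Read 'a': q0→∅, q1→{q0, q1, q2}, q2→{q1, q2}, q3→{q0, q3, q4}, q4→∅; now {q0, q1, q2, q3, q4}.
Read 'c': q0→{q4}, q1→{q4}, q2→∅, q3→∅, q4→{q1}; union {q1, q4}; ε-closure = {q0, q1, q3, q4}.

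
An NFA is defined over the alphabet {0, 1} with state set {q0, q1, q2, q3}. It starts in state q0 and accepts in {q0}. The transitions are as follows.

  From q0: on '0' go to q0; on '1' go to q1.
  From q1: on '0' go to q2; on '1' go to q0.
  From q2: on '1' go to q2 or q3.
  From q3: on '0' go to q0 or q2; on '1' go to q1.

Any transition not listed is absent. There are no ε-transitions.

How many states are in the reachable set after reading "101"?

Start in {q0}.
Read '1': {q0} → {q1}.
Read '0': {q1} → {q2}.
Read '1': {q2} → {q2, q3}.
That set has 2 states.

2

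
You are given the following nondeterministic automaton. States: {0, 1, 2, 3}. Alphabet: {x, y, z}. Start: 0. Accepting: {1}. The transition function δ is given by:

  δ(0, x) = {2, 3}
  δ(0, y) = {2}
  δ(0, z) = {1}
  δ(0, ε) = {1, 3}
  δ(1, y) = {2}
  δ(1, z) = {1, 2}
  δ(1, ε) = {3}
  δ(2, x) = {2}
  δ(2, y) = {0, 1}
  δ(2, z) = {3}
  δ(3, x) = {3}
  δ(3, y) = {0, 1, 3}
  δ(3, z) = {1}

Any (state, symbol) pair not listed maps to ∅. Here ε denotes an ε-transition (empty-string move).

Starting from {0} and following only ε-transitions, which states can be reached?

Begin with {0}.
ε-move 0 → 1; add 1.
ε-move 0 → 3; add 3.

{0, 1, 3}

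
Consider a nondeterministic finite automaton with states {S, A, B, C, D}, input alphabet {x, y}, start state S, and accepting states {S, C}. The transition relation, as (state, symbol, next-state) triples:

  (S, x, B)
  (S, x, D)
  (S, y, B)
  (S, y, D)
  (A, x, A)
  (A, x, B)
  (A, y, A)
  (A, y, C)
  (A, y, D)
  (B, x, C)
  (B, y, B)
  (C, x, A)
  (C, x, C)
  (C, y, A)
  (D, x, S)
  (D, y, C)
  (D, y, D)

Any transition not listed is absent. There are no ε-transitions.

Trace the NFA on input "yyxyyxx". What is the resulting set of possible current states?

{A, B, C, D}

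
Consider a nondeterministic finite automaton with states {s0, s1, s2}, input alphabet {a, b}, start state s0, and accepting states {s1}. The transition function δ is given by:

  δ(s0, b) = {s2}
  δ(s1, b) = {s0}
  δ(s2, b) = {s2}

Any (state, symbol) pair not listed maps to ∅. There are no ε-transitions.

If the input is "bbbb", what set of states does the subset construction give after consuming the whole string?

Start in {s0}.
Read 'b': s0→{s2}; now {s2}.
Read 'b': s2→{s2}; now {s2}.
Read 'b': s2→{s2}; now {s2}.
Read 'b': s2→{s2}; now {s2}.

{s2}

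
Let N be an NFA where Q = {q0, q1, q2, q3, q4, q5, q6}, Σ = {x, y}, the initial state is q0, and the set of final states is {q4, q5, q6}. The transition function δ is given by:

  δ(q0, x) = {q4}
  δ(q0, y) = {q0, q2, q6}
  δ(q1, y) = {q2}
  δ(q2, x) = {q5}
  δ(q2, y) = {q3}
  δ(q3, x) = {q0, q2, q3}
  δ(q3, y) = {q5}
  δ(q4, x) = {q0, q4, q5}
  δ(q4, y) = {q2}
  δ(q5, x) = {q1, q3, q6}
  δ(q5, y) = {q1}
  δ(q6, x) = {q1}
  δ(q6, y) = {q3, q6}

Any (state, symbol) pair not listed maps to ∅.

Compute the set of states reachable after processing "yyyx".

{q0, q1, q2, q3, q4, q5, q6}

Start in {q0}.
Read 'y': {q0} → {q0, q2, q6}.
Read 'y': {q0, q2, q6} → {q0, q2, q3, q6}.
Read 'y': {q0, q2, q3, q6} → {q0, q2, q3, q5, q6}.
Read 'x': {q0, q2, q3, q5, q6} → {q0, q1, q2, q3, q4, q5, q6}.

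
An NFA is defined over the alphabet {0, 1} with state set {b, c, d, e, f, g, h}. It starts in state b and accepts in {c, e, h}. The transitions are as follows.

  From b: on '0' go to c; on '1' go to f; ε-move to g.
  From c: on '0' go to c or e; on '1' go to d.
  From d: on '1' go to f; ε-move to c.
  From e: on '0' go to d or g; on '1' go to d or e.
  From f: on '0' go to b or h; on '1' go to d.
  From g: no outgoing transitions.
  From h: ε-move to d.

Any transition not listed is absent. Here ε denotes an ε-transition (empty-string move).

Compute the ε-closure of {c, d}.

Begin with {c, d}.
No ε-moves leave this set, so the closure equals the set itself.

{c, d}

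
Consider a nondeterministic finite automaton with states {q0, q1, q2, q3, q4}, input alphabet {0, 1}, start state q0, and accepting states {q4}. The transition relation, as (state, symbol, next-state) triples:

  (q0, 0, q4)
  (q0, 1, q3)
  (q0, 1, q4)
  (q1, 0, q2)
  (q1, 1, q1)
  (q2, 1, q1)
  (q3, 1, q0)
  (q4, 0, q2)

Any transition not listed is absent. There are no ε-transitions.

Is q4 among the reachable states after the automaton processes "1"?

Yes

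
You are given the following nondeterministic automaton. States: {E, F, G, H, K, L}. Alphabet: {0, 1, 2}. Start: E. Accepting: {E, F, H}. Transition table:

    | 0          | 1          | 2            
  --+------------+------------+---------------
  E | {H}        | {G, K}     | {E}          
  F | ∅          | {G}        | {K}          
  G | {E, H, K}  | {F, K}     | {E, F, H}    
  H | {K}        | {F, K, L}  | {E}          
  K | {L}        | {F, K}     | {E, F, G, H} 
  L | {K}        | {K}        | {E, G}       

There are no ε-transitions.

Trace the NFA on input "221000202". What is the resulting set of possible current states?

Start in {E}.
Read '2': E→{E}; now {E}.
Read '2': E→{E}; now {E}.
Read '1': E→{G, K}; now {G, K}.
Read '0': G→{E, H, K}, K→{L}; now {E, H, K, L}.
Read '0': E→{H}, H→{K}, K→{L}, L→{K}; now {H, K, L}.
Read '0': H→{K}, K→{L}, L→{K}; now {K, L}.
Read '2': K→{E, F, G, H}, L→{E, G}; now {E, F, G, H}.
Read '0': E→{H}, F→∅, G→{E, H, K}, H→{K}; now {E, H, K}.
Read '2': E→{E}, H→{E}, K→{E, F, G, H}; now {E, F, G, H}.

{E, F, G, H}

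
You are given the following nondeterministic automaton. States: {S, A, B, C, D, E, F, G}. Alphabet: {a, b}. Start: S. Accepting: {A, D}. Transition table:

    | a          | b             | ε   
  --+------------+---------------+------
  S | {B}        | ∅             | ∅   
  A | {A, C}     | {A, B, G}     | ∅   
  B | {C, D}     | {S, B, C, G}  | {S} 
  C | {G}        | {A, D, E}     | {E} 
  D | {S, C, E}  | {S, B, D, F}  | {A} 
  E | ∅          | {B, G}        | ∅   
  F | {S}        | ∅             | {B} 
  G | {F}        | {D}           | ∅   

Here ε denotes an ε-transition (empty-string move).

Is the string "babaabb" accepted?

No

Start in {S}.
Read 'b': {S} → ∅.
The set is empty and remains empty for the remaining 6 symbols.
The final set ∅ contains no accepting state.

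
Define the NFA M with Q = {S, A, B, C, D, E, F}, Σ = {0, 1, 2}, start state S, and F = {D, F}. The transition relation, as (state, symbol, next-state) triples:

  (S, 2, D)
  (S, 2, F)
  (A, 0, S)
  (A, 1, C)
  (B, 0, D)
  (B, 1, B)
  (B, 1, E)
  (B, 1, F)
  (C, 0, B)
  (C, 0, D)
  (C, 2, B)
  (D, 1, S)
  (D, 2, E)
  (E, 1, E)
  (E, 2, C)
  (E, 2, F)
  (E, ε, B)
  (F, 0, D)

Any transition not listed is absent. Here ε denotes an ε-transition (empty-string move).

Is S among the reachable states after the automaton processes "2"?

No

Start in {S}.
Read '2': {S} → {D, F}.
State S is not in {D, F}.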